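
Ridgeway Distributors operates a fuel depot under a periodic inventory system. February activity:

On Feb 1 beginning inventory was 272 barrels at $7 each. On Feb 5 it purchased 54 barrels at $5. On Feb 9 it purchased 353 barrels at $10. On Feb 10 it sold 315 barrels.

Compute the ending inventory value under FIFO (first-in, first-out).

Ending inventory = $3,585

Feb 10, 315 sold [FIFO — oldest first]: 272 @ $7 + 43 @ $5 = $2,119
Ending inventory: 11 @ $5 + 353 @ $10 = $3,585
Check: goods available $5,704 = COGS $2,119 + ending $3,585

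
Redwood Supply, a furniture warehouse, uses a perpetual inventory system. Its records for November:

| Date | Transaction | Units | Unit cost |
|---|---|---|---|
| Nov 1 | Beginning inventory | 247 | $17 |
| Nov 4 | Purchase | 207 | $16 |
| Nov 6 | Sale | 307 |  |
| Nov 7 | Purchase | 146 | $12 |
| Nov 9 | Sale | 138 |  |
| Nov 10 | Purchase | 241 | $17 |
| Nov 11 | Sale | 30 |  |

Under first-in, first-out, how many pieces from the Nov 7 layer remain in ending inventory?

Nov 6, 307 sold [FIFO — oldest first]: 247 @ $17 + 60 @ $16 = $5,159
Nov 9, 138 sold [FIFO — oldest first]: 138 @ $16 = $2,208
Nov 11, 30 sold [FIFO — oldest first]: 9 @ $16 + 21 @ $12 = $396
Total COGS = $5,159 + $2,208 + $396 = $7,763
Ending inventory: 125 @ $12 + 241 @ $17 = $5,597
Check: goods available $13,360 = COGS $7,763 + ending $5,597

125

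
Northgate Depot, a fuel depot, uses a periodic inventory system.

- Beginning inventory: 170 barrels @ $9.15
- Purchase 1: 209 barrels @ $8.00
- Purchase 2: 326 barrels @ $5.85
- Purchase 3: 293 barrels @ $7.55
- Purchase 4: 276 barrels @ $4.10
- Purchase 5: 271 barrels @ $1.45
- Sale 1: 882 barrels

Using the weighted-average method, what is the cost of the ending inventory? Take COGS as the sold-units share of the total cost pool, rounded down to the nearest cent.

Sale 1, sell 882: 882/1545 × $8,871.30 → $5,064.39
Ending inventory (cost pool remaining) = $3,806.91

Ending inventory = $3,806.91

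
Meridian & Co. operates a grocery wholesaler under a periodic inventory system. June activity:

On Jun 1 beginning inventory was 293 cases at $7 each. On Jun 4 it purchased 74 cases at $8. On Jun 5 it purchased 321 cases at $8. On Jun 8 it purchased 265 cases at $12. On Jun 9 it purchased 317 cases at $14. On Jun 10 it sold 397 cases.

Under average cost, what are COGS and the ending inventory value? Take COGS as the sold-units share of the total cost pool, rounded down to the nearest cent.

Jun 10, sell 397: 397/1270 × $12,829.00 → $4,010.32
Ending inventory (cost pool remaining) = $8,818.68
Check: goods available $12,829.00 = COGS $4,010.32 + ending $8,818.68

COGS = $4,010.32; ending inventory = $8,818.68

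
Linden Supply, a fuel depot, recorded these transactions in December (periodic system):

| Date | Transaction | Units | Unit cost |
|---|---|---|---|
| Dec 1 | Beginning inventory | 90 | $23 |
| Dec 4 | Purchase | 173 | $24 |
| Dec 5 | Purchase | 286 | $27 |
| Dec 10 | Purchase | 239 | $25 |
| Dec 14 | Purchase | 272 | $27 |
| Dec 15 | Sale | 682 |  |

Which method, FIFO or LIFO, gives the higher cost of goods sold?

LIFO

FIFO COGS: 90 @ $23 + 173 @ $24 + 286 @ $27 + 133 @ $25 = $17,269
LIFO COGS: 272 @ $27 + 239 @ $25 + 171 @ $27 = $17,936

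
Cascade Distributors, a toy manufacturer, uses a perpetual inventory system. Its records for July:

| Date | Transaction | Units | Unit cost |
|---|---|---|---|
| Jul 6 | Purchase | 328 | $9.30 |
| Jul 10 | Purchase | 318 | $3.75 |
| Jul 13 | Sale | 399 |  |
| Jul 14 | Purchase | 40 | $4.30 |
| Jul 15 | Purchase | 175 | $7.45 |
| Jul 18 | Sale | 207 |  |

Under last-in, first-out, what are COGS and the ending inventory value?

Jul 13, 399 sold [LIFO — newest first]: 318 @ $3.75 + 81 @ $9.30 = $1,945.80
Jul 18, 207 sold [LIFO — newest first]: 175 @ $7.45 + 32 @ $4.30 = $1,441.35
Total COGS = $1,945.80 + $1,441.35 = $3,387.15
Ending inventory: 247 @ $9.30 + 8 @ $4.30 = $2,331.50
Check: goods available $5,718.65 = COGS $3,387.15 + ending $2,331.50

COGS = $3,387.15; ending inventory = $2,331.50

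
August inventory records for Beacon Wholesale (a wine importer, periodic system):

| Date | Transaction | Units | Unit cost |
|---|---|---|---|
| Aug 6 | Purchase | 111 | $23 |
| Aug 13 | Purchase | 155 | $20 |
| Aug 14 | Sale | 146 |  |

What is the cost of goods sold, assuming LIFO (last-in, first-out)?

Aug 14, 146 sold [LIFO — newest first]: 146 @ $20 = $2,920
Ending inventory: 111 @ $23 + 9 @ $20 = $2,733

COGS = $2,920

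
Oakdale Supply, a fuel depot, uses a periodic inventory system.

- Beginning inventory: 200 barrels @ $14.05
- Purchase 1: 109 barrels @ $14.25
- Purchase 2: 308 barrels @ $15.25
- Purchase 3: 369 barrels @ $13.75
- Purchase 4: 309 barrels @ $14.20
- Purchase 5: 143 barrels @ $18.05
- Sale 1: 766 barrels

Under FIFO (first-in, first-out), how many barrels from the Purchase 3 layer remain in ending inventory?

Sale 1 (766) [FIFO — oldest first]: 200 @ $14.05 + 109 @ $14.25 + 308 @ $15.25 + 149 @ $13.75 = $11,109.00
Ending inventory: 220 @ $13.75 + 309 @ $14.20 + 143 @ $18.05 = $9,993.95

220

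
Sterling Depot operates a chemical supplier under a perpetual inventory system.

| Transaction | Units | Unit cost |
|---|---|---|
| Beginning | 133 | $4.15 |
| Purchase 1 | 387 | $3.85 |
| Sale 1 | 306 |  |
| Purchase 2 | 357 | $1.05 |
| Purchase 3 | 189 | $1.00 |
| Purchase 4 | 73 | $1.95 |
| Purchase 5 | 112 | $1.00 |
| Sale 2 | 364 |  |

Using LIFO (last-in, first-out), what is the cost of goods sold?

Sale 1 (306) [LIFO — newest first]: 306 @ $3.85 = $1,178.10
Sale 2 (364) [LIFO — newest first]: 112 @ $1.00 + 73 @ $1.95 + 179 @ $1.00 = $433.35
Total COGS = $1,178.10 + $433.35 = $1,611.45
Ending inventory: 133 @ $4.15 + 81 @ $3.85 + 357 @ $1.05 + 10 @ $1.00 = $1,248.65

COGS = $1,611.45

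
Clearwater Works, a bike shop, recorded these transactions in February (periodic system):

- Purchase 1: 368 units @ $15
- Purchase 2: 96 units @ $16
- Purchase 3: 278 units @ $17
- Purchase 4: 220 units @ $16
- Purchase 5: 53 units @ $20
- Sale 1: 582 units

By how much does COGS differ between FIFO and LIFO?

$740

FIFO COGS: 368 @ $15 + 96 @ $16 + 118 @ $17 = $9,062
LIFO COGS: 53 @ $20 + 220 @ $16 + 278 @ $17 + 31 @ $16 = $9,802
Difference = |$9,062 − $9,802| = $740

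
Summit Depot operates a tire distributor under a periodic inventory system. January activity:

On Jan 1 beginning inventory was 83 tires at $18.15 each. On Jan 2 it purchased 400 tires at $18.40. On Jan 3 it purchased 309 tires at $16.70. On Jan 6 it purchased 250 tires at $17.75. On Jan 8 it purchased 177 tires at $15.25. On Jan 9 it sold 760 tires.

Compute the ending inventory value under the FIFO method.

Jan 9, 760 sold [FIFO — oldest first]: 83 @ $18.15 + 400 @ $18.40 + 277 @ $16.70 = $13,492.35
Ending inventory: 32 @ $16.70 + 250 @ $17.75 + 177 @ $15.25 = $7,671.15

Ending inventory = $7,671.15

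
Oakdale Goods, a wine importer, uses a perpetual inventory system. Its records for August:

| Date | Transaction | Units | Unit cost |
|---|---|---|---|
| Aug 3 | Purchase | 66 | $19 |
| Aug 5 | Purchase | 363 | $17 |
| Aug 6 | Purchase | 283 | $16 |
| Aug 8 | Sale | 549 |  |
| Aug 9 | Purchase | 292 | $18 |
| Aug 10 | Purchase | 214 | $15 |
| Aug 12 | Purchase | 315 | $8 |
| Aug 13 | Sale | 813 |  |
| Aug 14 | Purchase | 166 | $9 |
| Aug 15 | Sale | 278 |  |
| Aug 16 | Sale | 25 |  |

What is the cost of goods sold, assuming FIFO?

COGS = $24,127

Aug 8, 549 sold [FIFO — oldest first]: 66 @ $19 + 363 @ $17 + 120 @ $16 = $9,345
Aug 13, 813 sold [FIFO — oldest first]: 163 @ $16 + 292 @ $18 + 214 @ $15 + 144 @ $8 = $12,226
Aug 15, 278 sold [FIFO — oldest first]: 171 @ $8 + 107 @ $9 = $2,331
Aug 16, 25 sold [FIFO — oldest first]: 25 @ $9 = $225
Total COGS = $9,345 + $12,226 + $2,331 + $225 = $24,127
Ending inventory: 34 @ $9 = $306
Check: goods available $24,433 = COGS $24,127 + ending $306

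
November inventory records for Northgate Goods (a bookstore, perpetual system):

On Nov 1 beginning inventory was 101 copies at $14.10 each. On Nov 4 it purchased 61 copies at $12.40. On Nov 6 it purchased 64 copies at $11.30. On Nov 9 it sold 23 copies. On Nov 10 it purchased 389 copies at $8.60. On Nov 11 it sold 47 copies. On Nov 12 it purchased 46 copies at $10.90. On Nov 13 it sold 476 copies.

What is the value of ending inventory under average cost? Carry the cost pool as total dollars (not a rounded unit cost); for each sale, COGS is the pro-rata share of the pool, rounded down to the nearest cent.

After Nov 1: 101 on hand, pool $1,424.10 (≈ $14.1000 each)
After Nov 4: 162 on hand, pool $2,180.50 (≈ $13.4599 each)
After Nov 6: 226 on hand, pool $2,903.70 (≈ $12.8482 each)
Nov 9, sell 23: 23/226 × $2,903.70 → $295.50
After Nov 10: 592 on hand, pool $5,953.60 (≈ $10.0568 each)
Nov 11, sell 47: 47/592 × $5,953.60 → $472.66
After Nov 12: 591 on hand, pool $5,982.34 (≈ $10.1224 each)
Nov 13, sell 476: 476/591 × $5,982.34 → $4,818.26
Total COGS = $295.50 + $472.66 + $4,818.26 = $5,586.42
Ending inventory (cost pool remaining) = $1,164.08
Check: goods available $6,750.50 = COGS $5,586.42 + ending $1,164.08

Ending inventory = $1,164.08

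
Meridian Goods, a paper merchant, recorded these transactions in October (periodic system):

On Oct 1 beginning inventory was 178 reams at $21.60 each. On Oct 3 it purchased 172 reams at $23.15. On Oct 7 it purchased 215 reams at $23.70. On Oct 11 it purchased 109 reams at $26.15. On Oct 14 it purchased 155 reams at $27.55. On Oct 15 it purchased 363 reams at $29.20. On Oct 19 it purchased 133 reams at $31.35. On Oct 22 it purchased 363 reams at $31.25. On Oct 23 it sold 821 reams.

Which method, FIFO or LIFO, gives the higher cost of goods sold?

FIFO COGS: 178 @ $21.60 + 172 @ $23.15 + 215 @ $23.70 + 109 @ $26.15 + 147 @ $27.55 = $19,822.30
LIFO COGS: 363 @ $31.25 + 133 @ $31.35 + 325 @ $29.20 = $25,003.30

LIFO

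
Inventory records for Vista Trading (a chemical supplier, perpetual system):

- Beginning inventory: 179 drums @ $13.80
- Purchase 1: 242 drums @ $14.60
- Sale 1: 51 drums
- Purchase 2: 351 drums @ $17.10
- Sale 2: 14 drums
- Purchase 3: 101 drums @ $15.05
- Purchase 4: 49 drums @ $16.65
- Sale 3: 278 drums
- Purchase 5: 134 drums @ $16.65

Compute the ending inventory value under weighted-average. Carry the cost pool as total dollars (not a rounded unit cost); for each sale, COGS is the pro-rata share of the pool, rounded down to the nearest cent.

After Beginning: 179 on hand, pool $2,470.20 (≈ $13.8000 each)
After Purchase 1: 421 on hand, pool $6,003.40 (≈ $14.2599 each)
Sale 1, sell 51: 51/421 × $6,003.40 → $727.25
After Purchase 2: 721 on hand, pool $11,278.25 (≈ $15.6425 each)
Sale 2, sell 14: 14/721 × $11,278.25 → $218.99
After Purchase 3: 808 on hand, pool $12,579.31 (≈ $15.5685 each)
After Purchase 4: 857 on hand, pool $13,395.16 (≈ $15.6303 each)
Sale 3, sell 278: 278/857 × $13,395.16 → $4,345.22
After Purchase 5: 713 on hand, pool $11,281.04 (≈ $15.8219 each)
Total COGS = $727.25 + $218.99 + $4,345.22 = $5,291.46
Ending inventory (cost pool remaining) = $11,281.04
Check: goods available $16,572.50 = COGS $5,291.46 + ending $11,281.04

Ending inventory = $11,281.04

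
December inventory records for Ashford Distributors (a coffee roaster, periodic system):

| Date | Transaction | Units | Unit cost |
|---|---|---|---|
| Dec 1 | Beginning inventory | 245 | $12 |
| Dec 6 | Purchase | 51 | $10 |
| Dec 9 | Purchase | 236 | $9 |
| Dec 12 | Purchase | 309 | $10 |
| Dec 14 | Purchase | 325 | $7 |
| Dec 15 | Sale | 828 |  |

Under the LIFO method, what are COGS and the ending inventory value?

Dec 15, 828 sold [LIFO — newest first]: 325 @ $7 + 309 @ $10 + 194 @ $9 = $7,111
Ending inventory: 245 @ $12 + 51 @ $10 + 42 @ $9 = $3,828

COGS = $7,111; ending inventory = $3,828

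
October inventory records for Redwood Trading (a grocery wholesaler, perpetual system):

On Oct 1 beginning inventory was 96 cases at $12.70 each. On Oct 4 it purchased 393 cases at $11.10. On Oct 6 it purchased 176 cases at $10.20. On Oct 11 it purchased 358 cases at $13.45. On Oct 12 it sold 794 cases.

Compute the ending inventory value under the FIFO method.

Oct 12, 794 sold [FIFO — oldest first]: 96 @ $12.70 + 393 @ $11.10 + 176 @ $10.20 + 129 @ $13.45 = $9,111.75
Ending inventory: 229 @ $13.45 = $3,080.05
Check: goods available $12,191.80 = COGS $9,111.75 + ending $3,080.05

Ending inventory = $3,080.05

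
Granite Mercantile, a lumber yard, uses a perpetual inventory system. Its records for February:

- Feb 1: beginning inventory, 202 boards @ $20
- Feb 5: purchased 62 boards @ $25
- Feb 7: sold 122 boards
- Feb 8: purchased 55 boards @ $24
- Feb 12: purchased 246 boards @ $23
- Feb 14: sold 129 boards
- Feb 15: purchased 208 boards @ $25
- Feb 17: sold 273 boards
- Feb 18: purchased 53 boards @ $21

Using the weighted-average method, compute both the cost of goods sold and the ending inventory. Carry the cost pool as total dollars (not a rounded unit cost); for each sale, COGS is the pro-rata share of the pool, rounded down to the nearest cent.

After Feb 1: 202 on hand, pool $4,040.00 (≈ $20.0000 each)
After Feb 5: 264 on hand, pool $5,590.00 (≈ $21.1742 each)
Feb 7, sell 122: 122/264 × $5,590.00 → $2,583.25
After Feb 8: 197 on hand, pool $4,326.75 (≈ $21.9632 each)
After Feb 12: 443 on hand, pool $9,984.75 (≈ $22.5389 each)
Feb 14, sell 129: 129/443 × $9,984.75 → $2,907.52
After Feb 15: 522 on hand, pool $12,277.23 (≈ $23.5196 each)
Feb 17, sell 273: 273/522 × $12,277.23 → $6,420.85
After Feb 18: 302 on hand, pool $6,969.38 (≈ $23.0774 each)
Total COGS = $2,583.25 + $2,907.52 + $6,420.85 = $11,911.62
Ending inventory (cost pool remaining) = $6,969.38

COGS = $11,911.62; ending inventory = $6,969.38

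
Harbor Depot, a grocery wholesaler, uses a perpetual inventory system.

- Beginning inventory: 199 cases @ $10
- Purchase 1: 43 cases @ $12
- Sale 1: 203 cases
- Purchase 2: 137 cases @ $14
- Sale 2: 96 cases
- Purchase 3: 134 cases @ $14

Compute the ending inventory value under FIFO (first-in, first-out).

Sale 1 (203) [FIFO — oldest first]: 199 @ $10 + 4 @ $12 = $2,038
Sale 2 (96) [FIFO — oldest first]: 39 @ $12 + 57 @ $14 = $1,266
Total COGS = $2,038 + $1,266 = $3,304
Ending inventory: 80 @ $14 + 134 @ $14 = $2,996

Ending inventory = $2,996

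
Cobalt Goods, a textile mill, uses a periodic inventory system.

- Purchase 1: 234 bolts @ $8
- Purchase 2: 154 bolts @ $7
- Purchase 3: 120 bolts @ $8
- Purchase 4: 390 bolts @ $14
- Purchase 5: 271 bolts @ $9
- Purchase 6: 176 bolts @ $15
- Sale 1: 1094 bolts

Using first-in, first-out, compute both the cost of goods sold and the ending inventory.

COGS = $11,134; ending inventory = $3,315

Sale 1 (1094) [FIFO — oldest first]: 234 @ $8 + 154 @ $7 + 120 @ $8 + 390 @ $14 + 196 @ $9 = $11,134
Ending inventory: 75 @ $9 + 176 @ $15 = $3,315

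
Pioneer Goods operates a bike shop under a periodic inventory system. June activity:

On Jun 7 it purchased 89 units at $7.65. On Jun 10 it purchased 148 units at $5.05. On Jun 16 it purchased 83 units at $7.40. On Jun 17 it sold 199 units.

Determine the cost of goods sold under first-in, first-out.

COGS = $1,236.35

Jun 17, 199 sold [FIFO — oldest first]: 89 @ $7.65 + 110 @ $5.05 = $1,236.35
Ending inventory: 38 @ $5.05 + 83 @ $7.40 = $806.10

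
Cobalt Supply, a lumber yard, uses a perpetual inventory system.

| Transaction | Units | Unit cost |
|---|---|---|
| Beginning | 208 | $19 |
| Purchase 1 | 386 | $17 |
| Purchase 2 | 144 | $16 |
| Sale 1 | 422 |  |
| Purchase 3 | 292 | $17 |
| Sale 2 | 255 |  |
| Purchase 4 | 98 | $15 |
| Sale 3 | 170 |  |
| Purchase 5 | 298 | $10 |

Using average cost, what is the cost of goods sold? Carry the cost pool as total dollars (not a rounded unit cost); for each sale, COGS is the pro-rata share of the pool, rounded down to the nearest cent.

COGS = $14,554.98

After Beginning: 208 on hand, pool $3,952.00 (≈ $19.0000 each)
After Purchase 1: 594 on hand, pool $10,514.00 (≈ $17.7003 each)
After Purchase 2: 738 on hand, pool $12,818.00 (≈ $17.3686 each)
Sale 1, sell 422: 422/738 × $12,818.00 → $7,329.53
After Purchase 3: 608 on hand, pool $10,452.47 (≈ $17.1916 each)
Sale 2, sell 255: 255/608 × $10,452.47 → $4,383.84
After Purchase 4: 451 on hand, pool $7,538.63 (≈ $16.7154 each)
Sale 3, sell 170: 170/451 × $7,538.63 → $2,841.61
After Purchase 5: 579 on hand, pool $7,677.02 (≈ $13.2591 each)
Total COGS = $7,329.53 + $4,383.84 + $2,841.61 = $14,554.98
Ending inventory (cost pool remaining) = $7,677.02
Check: goods available $22,232.00 = COGS $14,554.98 + ending $7,677.02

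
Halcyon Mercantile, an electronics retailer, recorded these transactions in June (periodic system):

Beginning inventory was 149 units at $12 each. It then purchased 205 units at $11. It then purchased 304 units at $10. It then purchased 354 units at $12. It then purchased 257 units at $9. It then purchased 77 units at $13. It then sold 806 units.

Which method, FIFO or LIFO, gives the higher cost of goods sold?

FIFO COGS: 149 @ $12 + 205 @ $11 + 304 @ $10 + 148 @ $12 = $8,859
LIFO COGS: 77 @ $13 + 257 @ $9 + 354 @ $12 + 118 @ $10 = $8,742

FIFO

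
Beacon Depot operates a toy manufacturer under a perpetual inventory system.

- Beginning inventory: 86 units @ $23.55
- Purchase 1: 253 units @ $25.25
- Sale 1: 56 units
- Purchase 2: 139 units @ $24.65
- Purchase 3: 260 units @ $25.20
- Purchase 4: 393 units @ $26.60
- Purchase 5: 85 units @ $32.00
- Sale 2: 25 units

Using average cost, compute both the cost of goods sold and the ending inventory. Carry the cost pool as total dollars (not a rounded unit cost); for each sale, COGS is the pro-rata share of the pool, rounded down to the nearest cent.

COGS = $2,040.18; ending inventory = $29,525.52

After Beginning: 86 on hand, pool $2,025.30 (≈ $23.5500 each)
After Purchase 1: 339 on hand, pool $8,413.55 (≈ $24.8187 each)
Sale 1, sell 56: 56/339 × $8,413.55 → $1,389.84
After Purchase 2: 422 on hand, pool $10,450.06 (≈ $24.7632 each)
After Purchase 3: 682 on hand, pool $17,002.06 (≈ $24.9297 each)
After Purchase 4: 1075 on hand, pool $27,455.86 (≈ $25.5403 each)
After Purchase 5: 1160 on hand, pool $30,175.86 (≈ $26.0137 each)
Sale 2, sell 25: 25/1160 × $30,175.86 → $650.34
Total COGS = $1,389.84 + $650.34 = $2,040.18
Ending inventory (cost pool remaining) = $29,525.52
Check: goods available $31,565.70 = COGS $2,040.18 + ending $29,525.52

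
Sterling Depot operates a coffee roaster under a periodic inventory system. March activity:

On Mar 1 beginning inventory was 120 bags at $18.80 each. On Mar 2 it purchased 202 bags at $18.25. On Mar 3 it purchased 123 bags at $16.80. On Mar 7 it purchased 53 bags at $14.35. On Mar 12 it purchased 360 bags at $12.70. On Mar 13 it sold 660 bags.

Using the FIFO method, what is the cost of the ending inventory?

Ending inventory = $2,514.60

Mar 13, 660 sold [FIFO — oldest first]: 120 @ $18.80 + 202 @ $18.25 + 123 @ $16.80 + 53 @ $14.35 + 162 @ $12.70 = $10,826.85
Ending inventory: 198 @ $12.70 = $2,514.60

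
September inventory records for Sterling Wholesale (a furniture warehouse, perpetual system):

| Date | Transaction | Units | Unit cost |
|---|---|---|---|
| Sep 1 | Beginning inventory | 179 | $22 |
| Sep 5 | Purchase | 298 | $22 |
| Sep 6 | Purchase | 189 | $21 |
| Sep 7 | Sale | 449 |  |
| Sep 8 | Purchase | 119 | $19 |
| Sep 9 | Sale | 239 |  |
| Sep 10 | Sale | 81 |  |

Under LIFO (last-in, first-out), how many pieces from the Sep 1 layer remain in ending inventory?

16

Sep 7, 449 sold [LIFO — newest first]: 189 @ $21 + 260 @ $22 = $9,689
Sep 9, 239 sold [LIFO — newest first]: 119 @ $19 + 38 @ $22 + 82 @ $22 = $4,901
Sep 10, 81 sold [LIFO — newest first]: 81 @ $22 = $1,782
Total COGS = $9,689 + $4,901 + $1,782 = $16,372
Ending inventory: 16 @ $22 = $352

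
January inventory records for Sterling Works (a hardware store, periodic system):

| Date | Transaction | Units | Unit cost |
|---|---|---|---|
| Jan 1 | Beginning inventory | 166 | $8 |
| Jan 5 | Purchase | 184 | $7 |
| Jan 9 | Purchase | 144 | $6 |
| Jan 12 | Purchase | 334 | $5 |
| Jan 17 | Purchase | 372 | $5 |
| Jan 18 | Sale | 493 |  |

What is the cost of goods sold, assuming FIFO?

COGS = $3,474

Jan 18, 493 sold [FIFO — oldest first]: 166 @ $8 + 184 @ $7 + 143 @ $6 = $3,474
Ending inventory: 1 @ $6 + 334 @ $5 + 372 @ $5 = $3,536
Check: goods available $7,010 = COGS $3,474 + ending $3,536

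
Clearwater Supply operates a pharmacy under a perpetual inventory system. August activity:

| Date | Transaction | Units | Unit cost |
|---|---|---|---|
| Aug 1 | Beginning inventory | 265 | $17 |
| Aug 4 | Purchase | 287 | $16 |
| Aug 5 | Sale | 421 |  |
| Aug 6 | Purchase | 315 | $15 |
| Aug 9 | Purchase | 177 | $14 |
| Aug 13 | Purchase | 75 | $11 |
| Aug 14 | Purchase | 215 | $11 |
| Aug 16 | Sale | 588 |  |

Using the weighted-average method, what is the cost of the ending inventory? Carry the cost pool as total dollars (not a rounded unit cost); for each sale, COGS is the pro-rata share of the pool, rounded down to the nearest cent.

Ending inventory = $4,468.09

After Aug 1: 265 on hand, pool $4,505.00 (≈ $17.0000 each)
After Aug 4: 552 on hand, pool $9,097.00 (≈ $16.4801 each)
Aug 5, sell 421: 421/552 × $9,097.00 → $6,938.11
After Aug 6: 446 on hand, pool $6,883.89 (≈ $15.4347 each)
After Aug 9: 623 on hand, pool $9,361.89 (≈ $15.0271 each)
After Aug 13: 698 on hand, pool $10,186.89 (≈ $14.5944 each)
After Aug 14: 913 on hand, pool $12,551.89 (≈ $13.7480 each)
Aug 16, sell 588: 588/913 × $12,551.89 → $8,083.80
Total COGS = $6,938.11 + $8,083.80 = $15,021.91
Ending inventory (cost pool remaining) = $4,468.09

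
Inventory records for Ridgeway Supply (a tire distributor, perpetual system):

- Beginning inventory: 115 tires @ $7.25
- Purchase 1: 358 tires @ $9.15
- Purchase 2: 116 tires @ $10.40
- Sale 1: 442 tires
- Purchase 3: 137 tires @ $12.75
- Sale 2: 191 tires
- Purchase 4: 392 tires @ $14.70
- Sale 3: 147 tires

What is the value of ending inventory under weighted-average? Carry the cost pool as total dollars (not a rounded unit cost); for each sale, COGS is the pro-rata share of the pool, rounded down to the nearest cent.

Ending inventory = $4,717.27

After Beginning: 115 on hand, pool $833.75 (≈ $7.2500 each)
After Purchase 1: 473 on hand, pool $4,109.45 (≈ $8.6881 each)
After Purchase 2: 589 on hand, pool $5,315.85 (≈ $9.0252 each)
Sale 1, sell 442: 442/589 × $5,315.85 → $3,989.14
After Purchase 3: 284 on hand, pool $3,073.46 (≈ $10.8220 each)
Sale 2, sell 191: 191/284 × $3,073.46 → $2,067.01
After Purchase 4: 485 on hand, pool $6,768.85 (≈ $13.9564 each)
Sale 3, sell 147: 147/485 × $6,768.85 → $2,051.58
Total COGS = $3,989.14 + $2,067.01 + $2,051.58 = $8,107.73
Ending inventory (cost pool remaining) = $4,717.27
Check: goods available $12,825.00 = COGS $8,107.73 + ending $4,717.27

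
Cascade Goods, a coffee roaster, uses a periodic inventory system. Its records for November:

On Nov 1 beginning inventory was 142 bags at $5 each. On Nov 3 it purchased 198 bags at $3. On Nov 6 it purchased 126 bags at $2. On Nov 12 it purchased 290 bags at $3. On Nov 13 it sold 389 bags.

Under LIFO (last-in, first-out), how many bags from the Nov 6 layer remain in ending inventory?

Nov 13, 389 sold [LIFO — newest first]: 290 @ $3 + 99 @ $2 = $1,068
Ending inventory: 142 @ $5 + 198 @ $3 + 27 @ $2 = $1,358

27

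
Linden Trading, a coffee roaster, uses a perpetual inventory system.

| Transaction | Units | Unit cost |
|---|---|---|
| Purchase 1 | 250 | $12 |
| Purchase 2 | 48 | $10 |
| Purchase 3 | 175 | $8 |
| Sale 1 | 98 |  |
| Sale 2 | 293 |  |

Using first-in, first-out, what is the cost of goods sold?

COGS = $4,224

Sale 1 (98) [FIFO — oldest first]: 98 @ $12 = $1,176
Sale 2 (293) [FIFO — oldest first]: 152 @ $12 + 48 @ $10 + 93 @ $8 = $3,048
Total COGS = $1,176 + $3,048 = $4,224
Ending inventory: 82 @ $8 = $656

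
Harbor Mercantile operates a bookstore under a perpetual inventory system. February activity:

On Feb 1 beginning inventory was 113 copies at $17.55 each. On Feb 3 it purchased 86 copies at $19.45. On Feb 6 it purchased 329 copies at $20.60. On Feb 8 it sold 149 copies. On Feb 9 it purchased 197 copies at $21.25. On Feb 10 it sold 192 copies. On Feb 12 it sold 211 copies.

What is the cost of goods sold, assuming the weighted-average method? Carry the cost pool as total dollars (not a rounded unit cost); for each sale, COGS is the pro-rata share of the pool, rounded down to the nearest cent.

COGS = $11,112.86

After Feb 1: 113 on hand, pool $1,983.15 (≈ $17.5500 each)
After Feb 3: 199 on hand, pool $3,655.85 (≈ $18.3711 each)
After Feb 6: 528 on hand, pool $10,433.25 (≈ $19.7599 each)
Feb 8, sell 149: 149/528 × $10,433.25 → $2,944.23
After Feb 9: 576 on hand, pool $11,675.27 (≈ $20.2696 each)
Feb 10, sell 192: 192/576 × $11,675.27 → $3,891.75
Feb 12, sell 211: 211/384 × $7,783.52 → $4,276.88
Total COGS = $2,944.23 + $3,891.75 + $4,276.88 = $11,112.86
Ending inventory (cost pool remaining) = $3,506.64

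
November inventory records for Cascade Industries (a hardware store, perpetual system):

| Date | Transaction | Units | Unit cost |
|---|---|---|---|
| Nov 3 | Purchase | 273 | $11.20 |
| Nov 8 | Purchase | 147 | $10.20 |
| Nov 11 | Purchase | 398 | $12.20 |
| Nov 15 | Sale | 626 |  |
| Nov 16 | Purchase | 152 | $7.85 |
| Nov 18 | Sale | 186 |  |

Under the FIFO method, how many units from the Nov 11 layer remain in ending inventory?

6

Nov 15, 626 sold [FIFO — oldest first]: 273 @ $11.20 + 147 @ $10.20 + 206 @ $12.20 = $7,070.20
Nov 18, 186 sold [FIFO — oldest first]: 186 @ $12.20 = $2,269.20
Total COGS = $7,070.20 + $2,269.20 = $9,339.40
Ending inventory: 6 @ $12.20 + 152 @ $7.85 = $1,266.40
Check: goods available $10,605.80 = COGS $9,339.40 + ending $1,266.40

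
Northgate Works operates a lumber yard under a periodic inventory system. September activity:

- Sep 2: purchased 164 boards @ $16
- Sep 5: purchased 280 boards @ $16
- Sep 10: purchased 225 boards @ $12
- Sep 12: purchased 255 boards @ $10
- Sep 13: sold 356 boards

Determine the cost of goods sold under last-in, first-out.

Sep 13, 356 sold [LIFO — newest first]: 255 @ $10 + 101 @ $12 = $3,762
Ending inventory: 164 @ $16 + 280 @ $16 + 124 @ $12 = $8,592
Check: goods available $12,354 = COGS $3,762 + ending $8,592

COGS = $3,762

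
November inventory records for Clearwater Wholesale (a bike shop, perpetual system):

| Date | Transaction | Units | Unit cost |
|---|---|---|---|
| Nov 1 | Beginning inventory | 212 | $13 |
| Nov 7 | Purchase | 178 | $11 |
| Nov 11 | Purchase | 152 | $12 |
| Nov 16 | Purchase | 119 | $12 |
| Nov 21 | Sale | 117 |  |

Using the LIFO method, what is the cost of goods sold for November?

Nov 21, 117 sold [LIFO — newest first]: 117 @ $12 = $1,404
Ending inventory: 212 @ $13 + 178 @ $11 + 152 @ $12 + 2 @ $12 = $6,562

COGS = $1,404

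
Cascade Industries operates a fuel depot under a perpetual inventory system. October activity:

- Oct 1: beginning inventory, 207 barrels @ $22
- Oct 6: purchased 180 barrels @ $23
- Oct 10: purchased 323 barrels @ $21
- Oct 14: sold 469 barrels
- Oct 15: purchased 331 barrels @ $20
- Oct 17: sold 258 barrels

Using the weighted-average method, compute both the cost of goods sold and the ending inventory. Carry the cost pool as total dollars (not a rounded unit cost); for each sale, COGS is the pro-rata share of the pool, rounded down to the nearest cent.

After Oct 1: 207 on hand, pool $4,554.00 (≈ $22.0000 each)
After Oct 6: 387 on hand, pool $8,694.00 (≈ $22.4651 each)
After Oct 10: 710 on hand, pool $15,477.00 (≈ $21.7986 each)
Oct 14, sell 469: 469/710 × $15,477.00 → $10,223.53
After Oct 15: 572 on hand, pool $11,873.47 (≈ $20.7578 each)
Oct 17, sell 258: 258/572 × $11,873.47 → $5,355.51
Total COGS = $10,223.53 + $5,355.51 = $15,579.04
Ending inventory (cost pool remaining) = $6,517.96

COGS = $15,579.04; ending inventory = $6,517.96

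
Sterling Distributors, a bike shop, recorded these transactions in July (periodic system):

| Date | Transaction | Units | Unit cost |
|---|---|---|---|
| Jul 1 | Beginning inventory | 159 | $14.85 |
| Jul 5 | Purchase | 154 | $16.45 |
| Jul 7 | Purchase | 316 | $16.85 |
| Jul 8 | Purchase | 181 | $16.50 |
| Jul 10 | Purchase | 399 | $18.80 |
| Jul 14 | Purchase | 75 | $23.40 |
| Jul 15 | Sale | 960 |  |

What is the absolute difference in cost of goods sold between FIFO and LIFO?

FIFO COGS: 159 @ $14.85 + 154 @ $16.45 + 316 @ $16.85 + 181 @ $16.50 + 150 @ $18.80 = $16,025.55
LIFO COGS: 75 @ $23.40 + 399 @ $18.80 + 181 @ $16.50 + 305 @ $16.85 = $17,381.95
Difference = |$16,025.55 − $17,381.95| = $1,356.40

$1,356.40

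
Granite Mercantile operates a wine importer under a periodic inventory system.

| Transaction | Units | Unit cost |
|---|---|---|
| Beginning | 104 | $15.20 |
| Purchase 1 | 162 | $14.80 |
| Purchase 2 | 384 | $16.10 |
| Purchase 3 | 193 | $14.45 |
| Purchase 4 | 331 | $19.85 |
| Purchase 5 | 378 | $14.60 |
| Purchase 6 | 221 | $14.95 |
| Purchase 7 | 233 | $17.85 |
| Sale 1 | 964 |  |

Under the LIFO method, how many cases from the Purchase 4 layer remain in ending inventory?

199

Sale 1 (964) [LIFO — newest first]: 233 @ $17.85 + 221 @ $14.95 + 378 @ $14.60 + 132 @ $19.85 = $15,602.00
Ending inventory: 104 @ $15.20 + 162 @ $14.80 + 384 @ $16.10 + 193 @ $14.45 + 199 @ $19.85 = $16,899.80
Check: goods available $32,501.80 = COGS $15,602.00 + ending $16,899.80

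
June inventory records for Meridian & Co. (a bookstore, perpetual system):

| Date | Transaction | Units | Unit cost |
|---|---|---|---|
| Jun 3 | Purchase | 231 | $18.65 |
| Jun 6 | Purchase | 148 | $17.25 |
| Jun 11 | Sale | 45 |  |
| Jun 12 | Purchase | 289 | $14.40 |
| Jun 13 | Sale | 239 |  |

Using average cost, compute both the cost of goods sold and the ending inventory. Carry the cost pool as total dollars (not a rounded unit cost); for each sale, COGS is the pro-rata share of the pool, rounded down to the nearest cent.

COGS = $4,730.75; ending inventory = $6,292.00

After Jun 3: 231 on hand, pool $4,308.15 (≈ $18.6500 each)
After Jun 6: 379 on hand, pool $6,861.15 (≈ $18.1033 each)
Jun 11, sell 45: 45/379 × $6,861.15 → $814.64
After Jun 12: 623 on hand, pool $10,208.11 (≈ $16.3854 each)
Jun 13, sell 239: 239/623 × $10,208.11 → $3,916.11
Total COGS = $814.64 + $3,916.11 = $4,730.75
Ending inventory (cost pool remaining) = $6,292.00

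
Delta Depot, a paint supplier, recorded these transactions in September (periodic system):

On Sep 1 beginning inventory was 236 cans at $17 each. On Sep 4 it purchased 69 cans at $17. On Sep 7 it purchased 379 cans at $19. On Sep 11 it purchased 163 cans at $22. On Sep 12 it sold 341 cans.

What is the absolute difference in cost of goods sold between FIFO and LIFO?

FIFO COGS: 236 @ $17 + 69 @ $17 + 36 @ $19 = $5,869
LIFO COGS: 163 @ $22 + 178 @ $19 = $6,968
Difference = |$5,869 − $6,968| = $1,099

$1,099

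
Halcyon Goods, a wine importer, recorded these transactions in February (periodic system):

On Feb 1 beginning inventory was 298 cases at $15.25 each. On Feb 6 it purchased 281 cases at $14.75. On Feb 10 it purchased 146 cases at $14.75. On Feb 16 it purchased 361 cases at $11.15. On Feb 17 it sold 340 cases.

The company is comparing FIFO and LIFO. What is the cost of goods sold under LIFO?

FIFO COGS: 298 @ $15.25 + 42 @ $14.75 = $5,164.00
LIFO COGS: 340 @ $11.15 = $3,791.00

COGS = $3,791.00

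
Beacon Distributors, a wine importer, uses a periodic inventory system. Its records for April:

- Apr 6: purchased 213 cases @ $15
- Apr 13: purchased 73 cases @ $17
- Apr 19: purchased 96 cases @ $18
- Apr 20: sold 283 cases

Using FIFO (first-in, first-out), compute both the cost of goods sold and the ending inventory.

COGS = $4,385; ending inventory = $1,779

Apr 20, 283 sold [FIFO — oldest first]: 213 @ $15 + 70 @ $17 = $4,385
Ending inventory: 3 @ $17 + 96 @ $18 = $1,779
Check: goods available $6,164 = COGS $4,385 + ending $1,779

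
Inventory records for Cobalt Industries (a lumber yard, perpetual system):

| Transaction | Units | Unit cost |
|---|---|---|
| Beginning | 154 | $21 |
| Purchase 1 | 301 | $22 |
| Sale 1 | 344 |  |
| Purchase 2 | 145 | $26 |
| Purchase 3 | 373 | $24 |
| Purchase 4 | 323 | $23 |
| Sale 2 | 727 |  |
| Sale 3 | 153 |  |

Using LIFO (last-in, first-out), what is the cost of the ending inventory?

Ending inventory = $1,512

Sale 1 (344) [LIFO — newest first]: 301 @ $22 + 43 @ $21 = $7,525
Sale 2 (727) [LIFO — newest first]: 323 @ $23 + 373 @ $24 + 31 @ $26 = $17,187
Sale 3 (153) [LIFO — newest first]: 114 @ $26 + 39 @ $21 = $3,783
Total COGS = $7,525 + $17,187 + $3,783 = $28,495
Ending inventory: 72 @ $21 = $1,512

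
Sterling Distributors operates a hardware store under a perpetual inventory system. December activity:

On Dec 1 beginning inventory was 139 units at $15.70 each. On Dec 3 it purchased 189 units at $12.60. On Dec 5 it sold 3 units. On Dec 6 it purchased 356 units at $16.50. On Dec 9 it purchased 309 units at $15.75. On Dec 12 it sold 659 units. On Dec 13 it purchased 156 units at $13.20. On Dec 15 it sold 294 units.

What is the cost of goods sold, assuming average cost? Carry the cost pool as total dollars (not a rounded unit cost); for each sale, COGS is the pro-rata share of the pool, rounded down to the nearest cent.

After Dec 1: 139 on hand, pool $2,182.30 (≈ $15.7000 each)
After Dec 3: 328 on hand, pool $4,563.70 (≈ $13.9137 each)
Dec 5, sell 3: 3/328 × $4,563.70 → $41.74
After Dec 6: 681 on hand, pool $10,395.96 (≈ $15.2657 each)
After Dec 9: 990 on hand, pool $15,262.71 (≈ $15.4169 each)
Dec 12, sell 659: 659/990 × $15,262.71 → $10,159.72
After Dec 13: 487 on hand, pool $7,162.19 (≈ $14.7068 each)
Dec 15, sell 294: 294/487 × $7,162.19 → $4,323.78
Total COGS = $41.74 + $10,159.72 + $4,323.78 = $14,525.24
Ending inventory (cost pool remaining) = $2,838.41
Check: goods available $17,363.65 = COGS $14,525.24 + ending $2,838.41

COGS = $14,525.24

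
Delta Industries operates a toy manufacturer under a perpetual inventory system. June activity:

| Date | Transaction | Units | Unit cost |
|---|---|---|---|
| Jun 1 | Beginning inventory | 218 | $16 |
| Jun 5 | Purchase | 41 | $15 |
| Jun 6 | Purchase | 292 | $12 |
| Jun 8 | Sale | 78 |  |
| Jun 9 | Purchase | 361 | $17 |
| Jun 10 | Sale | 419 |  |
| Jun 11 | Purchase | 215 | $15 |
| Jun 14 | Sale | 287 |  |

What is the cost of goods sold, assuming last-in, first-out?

COGS = $11,858

Jun 8, 78 sold [LIFO — newest first]: 78 @ $12 = $936
Jun 10, 419 sold [LIFO — newest first]: 361 @ $17 + 58 @ $12 = $6,833
Jun 14, 287 sold [LIFO — newest first]: 215 @ $15 + 72 @ $12 = $4,089
Total COGS = $936 + $6,833 + $4,089 = $11,858
Ending inventory: 218 @ $16 + 41 @ $15 + 84 @ $12 = $5,111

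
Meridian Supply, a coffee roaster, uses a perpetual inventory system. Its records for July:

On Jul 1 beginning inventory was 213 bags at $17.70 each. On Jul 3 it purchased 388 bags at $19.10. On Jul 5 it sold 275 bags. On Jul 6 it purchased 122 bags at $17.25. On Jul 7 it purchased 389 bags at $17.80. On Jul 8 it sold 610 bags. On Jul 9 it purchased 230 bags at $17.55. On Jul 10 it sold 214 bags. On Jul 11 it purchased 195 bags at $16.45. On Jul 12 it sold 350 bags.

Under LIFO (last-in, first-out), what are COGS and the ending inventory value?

Jul 5, 275 sold [LIFO — newest first]: 275 @ $19.10 = $5,252.50
Jul 8, 610 sold [LIFO — newest first]: 389 @ $17.80 + 122 @ $17.25 + 99 @ $19.10 = $10,919.60
Jul 10, 214 sold [LIFO — newest first]: 214 @ $17.55 = $3,755.70
Jul 12, 350 sold [LIFO — newest first]: 195 @ $16.45 + 16 @ $17.55 + 14 @ $19.10 + 125 @ $17.70 = $5,968.45
Total COGS = $5,252.50 + $10,919.60 + $3,755.70 + $5,968.45 = $25,896.25
Ending inventory: 88 @ $17.70 = $1,557.60

COGS = $25,896.25; ending inventory = $1,557.60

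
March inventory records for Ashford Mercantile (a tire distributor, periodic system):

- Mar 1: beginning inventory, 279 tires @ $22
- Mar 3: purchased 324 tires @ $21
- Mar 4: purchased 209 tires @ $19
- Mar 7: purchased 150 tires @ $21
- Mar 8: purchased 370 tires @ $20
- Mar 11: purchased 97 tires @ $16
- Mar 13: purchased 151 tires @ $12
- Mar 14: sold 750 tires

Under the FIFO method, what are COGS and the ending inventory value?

COGS = $15,735; ending inventory = $15,092

Mar 14, 750 sold [FIFO — oldest first]: 279 @ $22 + 324 @ $21 + 147 @ $19 = $15,735
Ending inventory: 62 @ $19 + 150 @ $21 + 370 @ $20 + 97 @ $16 + 151 @ $12 = $15,092
Check: goods available $30,827 = COGS $15,735 + ending $15,092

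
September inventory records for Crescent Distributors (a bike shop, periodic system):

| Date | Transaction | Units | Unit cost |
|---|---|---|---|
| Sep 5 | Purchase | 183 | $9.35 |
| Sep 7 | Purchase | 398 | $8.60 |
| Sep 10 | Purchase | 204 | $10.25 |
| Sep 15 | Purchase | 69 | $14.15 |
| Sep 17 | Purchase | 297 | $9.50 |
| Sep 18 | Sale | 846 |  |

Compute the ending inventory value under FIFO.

Sep 18, 846 sold [FIFO — oldest first]: 183 @ $9.35 + 398 @ $8.60 + 204 @ $10.25 + 61 @ $14.15 = $8,088.00
Ending inventory: 8 @ $14.15 + 297 @ $9.50 = $2,934.70
Check: goods available $11,022.70 = COGS $8,088.00 + ending $2,934.70

Ending inventory = $2,934.70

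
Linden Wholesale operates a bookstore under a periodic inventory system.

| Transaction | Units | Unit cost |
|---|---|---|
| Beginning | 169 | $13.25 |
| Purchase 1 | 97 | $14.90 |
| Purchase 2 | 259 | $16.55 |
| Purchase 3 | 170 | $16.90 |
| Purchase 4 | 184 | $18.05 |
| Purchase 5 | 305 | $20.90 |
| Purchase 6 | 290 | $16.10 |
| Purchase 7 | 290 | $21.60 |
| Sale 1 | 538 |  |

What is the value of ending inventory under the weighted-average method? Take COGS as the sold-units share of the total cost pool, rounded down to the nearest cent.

Ending inventory = $21,873.89

Sale 1, sell 538: 538/1764 × $31,472.70 → $9,598.81
Ending inventory (cost pool remaining) = $21,873.89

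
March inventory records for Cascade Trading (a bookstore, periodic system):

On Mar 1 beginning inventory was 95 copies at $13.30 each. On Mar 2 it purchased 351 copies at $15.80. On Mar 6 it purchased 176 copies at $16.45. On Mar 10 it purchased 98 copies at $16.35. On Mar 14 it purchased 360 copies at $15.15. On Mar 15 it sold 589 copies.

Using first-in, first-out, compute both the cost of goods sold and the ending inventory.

COGS = $9,161.65; ending inventory = $7,599.15

Mar 15, 589 sold [FIFO — oldest first]: 95 @ $13.30 + 351 @ $15.80 + 143 @ $16.45 = $9,161.65
Ending inventory: 33 @ $16.45 + 98 @ $16.35 + 360 @ $15.15 = $7,599.15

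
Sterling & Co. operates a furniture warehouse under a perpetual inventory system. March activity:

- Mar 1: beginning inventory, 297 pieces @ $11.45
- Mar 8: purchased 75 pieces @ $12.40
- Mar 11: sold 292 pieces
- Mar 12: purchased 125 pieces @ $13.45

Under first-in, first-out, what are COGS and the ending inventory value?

Mar 11, 292 sold [FIFO — oldest first]: 292 @ $11.45 = $3,343.40
Ending inventory: 5 @ $11.45 + 75 @ $12.40 + 125 @ $13.45 = $2,668.50
Check: goods available $6,011.90 = COGS $3,343.40 + ending $2,668.50

COGS = $3,343.40; ending inventory = $2,668.50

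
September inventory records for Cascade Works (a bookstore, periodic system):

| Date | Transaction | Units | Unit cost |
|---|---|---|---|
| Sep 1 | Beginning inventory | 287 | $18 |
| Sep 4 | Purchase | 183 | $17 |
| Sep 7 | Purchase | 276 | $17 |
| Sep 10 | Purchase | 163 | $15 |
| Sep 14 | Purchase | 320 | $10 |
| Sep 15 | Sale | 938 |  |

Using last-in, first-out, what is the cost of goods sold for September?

Sep 15, 938 sold [LIFO — newest first]: 320 @ $10 + 163 @ $15 + 276 @ $17 + 179 @ $17 = $13,380
Ending inventory: 287 @ $18 + 4 @ $17 = $5,234

COGS = $13,380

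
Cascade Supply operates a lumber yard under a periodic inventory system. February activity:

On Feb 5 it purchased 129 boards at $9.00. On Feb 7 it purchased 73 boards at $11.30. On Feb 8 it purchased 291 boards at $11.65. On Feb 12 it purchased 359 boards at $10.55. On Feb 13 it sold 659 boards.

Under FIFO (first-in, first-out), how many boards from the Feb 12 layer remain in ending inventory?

193

Feb 13, 659 sold [FIFO — oldest first]: 129 @ $9.00 + 73 @ $11.30 + 291 @ $11.65 + 166 @ $10.55 = $7,127.35
Ending inventory: 193 @ $10.55 = $2,036.15
Check: goods available $9,163.50 = COGS $7,127.35 + ending $2,036.15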